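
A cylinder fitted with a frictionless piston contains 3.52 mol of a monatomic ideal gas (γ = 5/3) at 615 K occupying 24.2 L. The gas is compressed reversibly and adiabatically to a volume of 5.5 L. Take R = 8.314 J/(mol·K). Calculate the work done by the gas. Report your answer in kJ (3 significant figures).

Adiabatic: TV^(γ−1) = const with γ = 5/3.
T₂ = T₁ (V₁/V₂)^(γ−1) = 615 × (24.2/5.5)^0.667 = 615 × 2.685 = 1651 K.
W_by = nCᵥ(T₁ − T₂) = (3.52)(12.47)(615 − 1651) = -45494 J.

W ≈ -45.5 kJ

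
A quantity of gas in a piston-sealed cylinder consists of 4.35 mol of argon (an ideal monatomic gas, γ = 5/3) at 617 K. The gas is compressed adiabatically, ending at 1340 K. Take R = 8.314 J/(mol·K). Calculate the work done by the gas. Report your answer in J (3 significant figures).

Adiabatic ⇒ Q = 0, so W_by = −ΔU = nCᵥ(T₁ − T₂).
Cᵥ = 3R/2 = 12.47 J/(mol·K).
W = (4.35)(12.47)(617 − 1340) = -39222 J.

W ≈ -39200 J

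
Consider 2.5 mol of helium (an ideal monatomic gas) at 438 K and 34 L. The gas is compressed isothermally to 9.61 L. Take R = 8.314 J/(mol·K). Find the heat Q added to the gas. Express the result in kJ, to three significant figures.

Q ≈ -11.5 kJ

Isothermal ⇒ ΔU = 0, so Q = W = nRT ln(V₂/V₁).
Q = (2.5)(8.314)(438) ln(9.61/34) = 9104 × -1.264 = -11503 J.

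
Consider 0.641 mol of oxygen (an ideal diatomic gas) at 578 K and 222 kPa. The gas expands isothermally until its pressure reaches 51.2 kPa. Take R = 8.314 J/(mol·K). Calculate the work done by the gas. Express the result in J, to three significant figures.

Isothermal process: W = nRT ln(V₂/V₁) = nRT ln(P₁/P₂).
W = (0.641)(8.314)(578) × ln(222/51.2)
  = 3080 × ln(4.336) = 3080 × 1.467
W_by_gas = 4519 J.

W ≈ 4520 J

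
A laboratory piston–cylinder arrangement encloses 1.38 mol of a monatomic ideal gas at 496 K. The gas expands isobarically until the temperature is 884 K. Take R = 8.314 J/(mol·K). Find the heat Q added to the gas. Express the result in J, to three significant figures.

Q ≈ 11100 J

Isobaric: W = nRΔT = (1.38)(8.314)(388) = 4452 J.
ΔU = nCᵥΔT with Cᵥ = 3R/2: ΔU = (1.38)(12.47)(388) = 6677 J.
Q = ΔU + W = 6677 + 4452 = 11129 J.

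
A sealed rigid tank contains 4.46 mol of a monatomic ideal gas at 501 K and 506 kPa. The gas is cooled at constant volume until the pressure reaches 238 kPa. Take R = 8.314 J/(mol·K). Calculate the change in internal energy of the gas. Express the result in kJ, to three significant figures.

ΔU ≈ -14.8 kJ

Constant volume ⇒ W = 0, so Q = ΔU = nCᵥΔT with Cᵥ = 3R/2 = 12.47 J/(mol·K).
At constant V, T₂/T₁ = P₂/P₁ ⇒ ΔT = T₁(P₂/P₁ − 1) = 501·(238/506 − 1) = -265.4 K.
ΔU = (4.46)(12.47)(-265.4) = -14759 J.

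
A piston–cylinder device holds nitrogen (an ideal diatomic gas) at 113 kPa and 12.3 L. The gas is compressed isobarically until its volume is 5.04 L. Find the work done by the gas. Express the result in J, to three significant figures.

Isobaric: W = P ΔV.
W = (113 kPa)(5.04 − 12.3 L) = (113)(-7.26) = -820.4 J.

W ≈ -820 J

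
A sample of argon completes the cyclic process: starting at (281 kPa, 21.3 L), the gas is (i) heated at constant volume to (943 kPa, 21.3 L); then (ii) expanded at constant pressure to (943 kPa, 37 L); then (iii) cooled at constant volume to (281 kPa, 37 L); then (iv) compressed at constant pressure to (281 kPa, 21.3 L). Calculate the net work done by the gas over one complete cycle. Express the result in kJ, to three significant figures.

Constant-volume legs do no work.
W(ii) = (943)(37 − 21.3) = 14805 J; W(iv) = (281)(21.3 − 37) = -4412 J.
W_net = 14805 − 4412 = 10393 J (the clockwise enclosed area).

W_net ≈ 10.4 kJ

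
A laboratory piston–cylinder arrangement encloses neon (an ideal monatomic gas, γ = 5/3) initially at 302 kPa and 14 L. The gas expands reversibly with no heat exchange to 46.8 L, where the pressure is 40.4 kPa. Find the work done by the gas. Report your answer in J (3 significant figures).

W ≈ 3510 J

Adiabatic: W = (P₁V₁ − P₂V₂)/(γ − 1) with γ = 5/3.
P₁V₁ = 4228 J, P₂V₂ = 1891 J.
W = (4228 − 1891) / 0.6667 = 3506 J.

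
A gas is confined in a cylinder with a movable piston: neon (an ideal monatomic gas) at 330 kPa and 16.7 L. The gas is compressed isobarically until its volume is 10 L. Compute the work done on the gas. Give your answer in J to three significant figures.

Isobaric: W = P ΔV.
W = (330 kPa)(10 − 16.7 L) = (330)(-6.7) = -2211 J.
Work on gas = −W_by = 2211 J.

W ≈ 2210 J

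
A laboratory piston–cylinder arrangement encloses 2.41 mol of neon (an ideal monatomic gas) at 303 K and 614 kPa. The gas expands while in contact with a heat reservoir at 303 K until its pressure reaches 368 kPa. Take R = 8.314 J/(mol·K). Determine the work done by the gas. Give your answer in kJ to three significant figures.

Isothermal process: W = nRT ln(V₂/V₁) = nRT ln(P₁/P₂).
W = (2.41)(8.314)(303) × ln(614/368)
  = 6071 × ln(1.668) = 6071 × 0.5119
W_by_gas = 3108 J.

W ≈ 3.11 kJ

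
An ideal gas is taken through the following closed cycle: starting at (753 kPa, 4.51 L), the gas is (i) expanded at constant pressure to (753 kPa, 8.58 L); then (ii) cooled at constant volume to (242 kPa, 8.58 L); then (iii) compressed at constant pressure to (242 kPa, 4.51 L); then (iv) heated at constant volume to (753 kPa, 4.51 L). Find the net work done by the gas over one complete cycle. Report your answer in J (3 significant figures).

W_net ≈ 2080 J

Constant-volume legs do no work.
W(i) = (753)(8.58 − 4.51) = 3065 J; W(iii) = (242)(4.51 − 8.58) = -984.9 J.
W_net = 3065 − 984.9 = 2080 J (the clockwise enclosed area).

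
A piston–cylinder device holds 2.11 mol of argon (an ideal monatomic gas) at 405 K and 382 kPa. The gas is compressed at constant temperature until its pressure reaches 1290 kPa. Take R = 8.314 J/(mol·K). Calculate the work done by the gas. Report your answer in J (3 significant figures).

Isothermal process: W = nRT ln(V₂/V₁) = nRT ln(P₁/P₂).
W = (2.11)(8.314)(405) × ln(382/1290)
  = 7105 × ln(0.2961) = 7105 × -1.217
W_by_gas = -8646 J.

W ≈ -8650 J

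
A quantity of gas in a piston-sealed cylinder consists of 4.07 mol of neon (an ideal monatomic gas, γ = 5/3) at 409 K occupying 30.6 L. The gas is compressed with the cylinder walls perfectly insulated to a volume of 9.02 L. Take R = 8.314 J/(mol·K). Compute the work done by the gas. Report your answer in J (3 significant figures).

Adiabatic: TV^(γ−1) = const with γ = 5/3.
T₂ = T₁ (V₁/V₂)^(γ−1) = 409 × (30.6/9.02)^0.667 = 409 × 2.258 = 923.4 K.
W_by = nCᵥ(T₁ − T₂) = (4.07)(12.47)(409 − 923.4) = -26110 J.

W ≈ -26100 J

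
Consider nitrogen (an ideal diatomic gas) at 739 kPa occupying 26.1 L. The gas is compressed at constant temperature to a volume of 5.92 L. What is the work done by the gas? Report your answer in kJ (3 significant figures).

Isothermal: W = nRT ln(V₂/V₁) = P₁V₁ ln(V₂/V₁).
P₁V₁ = (739 kPa)(26.1 L) = 19288 J.
W = 19288 × ln(5.92/26.1) = 19288 × -1.484
W_by_gas = -28616 J.

W ≈ -28.6 kJ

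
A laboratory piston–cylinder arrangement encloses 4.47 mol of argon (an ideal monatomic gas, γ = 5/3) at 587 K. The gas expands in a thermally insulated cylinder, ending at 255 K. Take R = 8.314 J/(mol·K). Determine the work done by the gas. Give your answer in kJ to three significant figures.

W ≈ 18.5 kJ

Adiabatic ⇒ Q = 0, so W_by = −ΔU = nCᵥ(T₁ − T₂).
Cᵥ = 3R/2 = 12.47 J/(mol·K).
W = (4.47)(12.47)(587 − 255) = 18507 J.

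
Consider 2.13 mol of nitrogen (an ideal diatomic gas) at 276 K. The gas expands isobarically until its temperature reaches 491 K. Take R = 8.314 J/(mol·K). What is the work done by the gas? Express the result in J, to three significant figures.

W ≈ 3810 J

Isobaric: W = P ΔV = nR ΔT.
W = (2.13)(8.314)(491 − 276) = 3807 J.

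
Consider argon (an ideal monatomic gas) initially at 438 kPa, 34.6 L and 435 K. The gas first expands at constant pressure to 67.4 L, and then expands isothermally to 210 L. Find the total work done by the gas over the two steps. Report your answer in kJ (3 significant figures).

Step 1 (isobaric): W = PΔV = (438 kPa)(67.4 − 34.6 L) = 14366 J.
After step 1: P = 438 kPa, V = 67.4 L, T = 847.4 K.
Step 2 (isothermal): W = P₁V₁ ln(V₂/V₁) = (29521) ln(210/67.4) = 33550 J.
W_total = 14366 + 33550 = 47916 J.

W_total ≈ 47.9 kJ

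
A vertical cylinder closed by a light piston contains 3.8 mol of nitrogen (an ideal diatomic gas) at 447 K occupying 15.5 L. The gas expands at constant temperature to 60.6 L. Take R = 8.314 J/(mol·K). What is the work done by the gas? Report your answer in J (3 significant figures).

Isothermal: W = nRT ln(V₂/V₁).
W = (3.8)(8.314)(447) × ln(60.6/15.5)
  = 14122 × 1.363
W_by_gas = 19255 J.

W ≈ 19300 J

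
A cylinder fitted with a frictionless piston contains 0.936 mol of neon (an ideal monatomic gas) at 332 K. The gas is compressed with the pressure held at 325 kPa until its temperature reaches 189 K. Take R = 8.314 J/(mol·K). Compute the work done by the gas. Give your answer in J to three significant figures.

W ≈ -1110 J

Isobaric: W = P ΔV = nR ΔT.
W = (0.936)(8.314)(189 − 332) = -1113 J.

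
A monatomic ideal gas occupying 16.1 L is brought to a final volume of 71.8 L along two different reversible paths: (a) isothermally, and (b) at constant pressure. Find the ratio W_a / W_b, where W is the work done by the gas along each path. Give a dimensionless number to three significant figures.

W_a / W_b ≈ 0.432

Path (a) isothermal: W = P₁V₁ ln(V₂/V₁) → W_a/(P₁V₁) = 1.495.
Path (b) isobaric: W = P₁(V₂ − V₁) → W_b/(P₁V₁) = 3.46.
W_a / W_b = 1.495 / 3.46 = 0.4321.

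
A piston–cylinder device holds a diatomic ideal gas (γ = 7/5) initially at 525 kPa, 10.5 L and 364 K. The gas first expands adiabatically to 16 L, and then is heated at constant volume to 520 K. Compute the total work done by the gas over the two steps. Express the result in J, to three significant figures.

Step 1 (adiabatic): W = (P₁V₁ − P₂V₂)/(γ−1) = (5512 − 4658)/0.4 = 2137 J.
Step 2 (isochoric): W = 0 (constant volume).
W_total = 2137 + 0 = 2137 J.

W_total ≈ 2140 J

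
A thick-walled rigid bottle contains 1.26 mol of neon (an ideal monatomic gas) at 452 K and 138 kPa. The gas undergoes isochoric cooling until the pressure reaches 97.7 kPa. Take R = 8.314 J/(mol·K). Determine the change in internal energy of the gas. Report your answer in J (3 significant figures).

Constant volume ⇒ W = 0, so Q = ΔU = nCᵥΔT with Cᵥ = 3R/2 = 12.47 J/(mol·K).
At constant V, T₂/T₁ = P₂/P₁ ⇒ ΔT = T₁(P₂/P₁ − 1) = 452·(97.7/138 − 1) = -132 K.
ΔU = (1.26)(12.47)(-132) = -2074 J.

ΔU ≈ -2070 J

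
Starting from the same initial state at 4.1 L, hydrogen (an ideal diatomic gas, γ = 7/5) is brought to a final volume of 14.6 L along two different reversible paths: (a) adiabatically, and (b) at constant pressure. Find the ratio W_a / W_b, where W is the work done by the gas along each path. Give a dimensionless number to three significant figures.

Path (a) adiabatic: W = P₁V₁(1 − (V₁/V₂)^(γ−1))/(γ−1) → W_a/(P₁V₁) = 0.9958.
Path (b) isobaric: W = P₁(V₂ − V₁) → W_b/(P₁V₁) = 2.561.
W_a / W_b = 0.9958 / 2.561 = 0.3888.

W_a / W_b ≈ 0.389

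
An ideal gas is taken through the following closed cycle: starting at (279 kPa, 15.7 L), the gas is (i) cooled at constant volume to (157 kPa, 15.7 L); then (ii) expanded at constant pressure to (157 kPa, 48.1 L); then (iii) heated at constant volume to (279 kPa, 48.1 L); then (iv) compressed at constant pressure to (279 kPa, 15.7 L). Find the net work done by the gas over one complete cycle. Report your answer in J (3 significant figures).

Constant-volume legs do no work.
W(ii) = (157)(48.1 − 15.7) = 5087 J; W(iv) = (279)(15.7 − 48.1) = -9040 J.
W_net = 5087 − 9040 = -3953 J (the counter-clockwise enclosed area).

W_net ≈ -3950 J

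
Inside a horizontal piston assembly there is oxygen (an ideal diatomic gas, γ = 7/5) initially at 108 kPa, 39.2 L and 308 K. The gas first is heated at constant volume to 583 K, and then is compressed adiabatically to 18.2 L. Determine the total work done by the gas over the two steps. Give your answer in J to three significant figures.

Step 1 (isochoric): W = 0 (constant volume).
After step 1: P = 204.4 kPa (V unchanged).
Step 2 (adiabatic): W = (P₁V₁ − P₂V₂)/(γ−1) = (8014 − 10892)/0.4 = -7196 J.
W_total = 0 − 7196 = -7196 J.

W_total ≈ -7200 J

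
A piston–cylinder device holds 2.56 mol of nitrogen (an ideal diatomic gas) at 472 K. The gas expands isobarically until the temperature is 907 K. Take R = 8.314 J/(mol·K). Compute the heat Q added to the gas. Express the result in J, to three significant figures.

Q ≈ 32400 J

Isobaric: W = nRΔT = (2.56)(8.314)(435) = 9258 J.
ΔU = nCᵥΔT with Cᵥ = 5R/2: ΔU = (2.56)(20.79)(435) = 23146 J.
Q = ΔU + W = 23146 + 9258 = 32405 J.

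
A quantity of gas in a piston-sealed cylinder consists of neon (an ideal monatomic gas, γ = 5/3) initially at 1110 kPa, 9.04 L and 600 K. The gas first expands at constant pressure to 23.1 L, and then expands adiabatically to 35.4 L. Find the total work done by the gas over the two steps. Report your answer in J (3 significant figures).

W_total ≈ 25100 J

Step 1 (isobaric): W = PΔV = (1110 kPa)(23.1 − 9.04 L) = 15607 J.
After step 1: P = 1110 kPa, V = 23.1 L, T = 1533 K.
Step 2 (adiabatic): W = (P₁V₁ − P₂V₂)/(γ−1) = (25641 − 19290)/0.667 = 9526 J.
W_total = 15607 + 9526 = 25133 J.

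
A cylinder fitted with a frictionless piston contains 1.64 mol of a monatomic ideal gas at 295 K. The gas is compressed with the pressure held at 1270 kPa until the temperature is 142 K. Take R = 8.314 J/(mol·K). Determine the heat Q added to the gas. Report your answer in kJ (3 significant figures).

Q ≈ -5.22 kJ

Isobaric: W = nRΔT = (1.64)(8.314)(-153) = -2086 J.
ΔU = nCᵥΔT with Cᵥ = 3R/2: ΔU = (1.64)(12.47)(-153) = -3129 J.
Q = ΔU + W = -3129 − 2086 = -5215 J.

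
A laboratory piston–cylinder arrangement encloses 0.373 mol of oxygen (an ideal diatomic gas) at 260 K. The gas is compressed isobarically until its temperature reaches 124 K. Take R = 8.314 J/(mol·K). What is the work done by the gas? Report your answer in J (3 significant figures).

Isobaric: W = P ΔV = nR ΔT.
W = (0.373)(8.314)(124 − 260) = -421.8 J.

W ≈ -422 J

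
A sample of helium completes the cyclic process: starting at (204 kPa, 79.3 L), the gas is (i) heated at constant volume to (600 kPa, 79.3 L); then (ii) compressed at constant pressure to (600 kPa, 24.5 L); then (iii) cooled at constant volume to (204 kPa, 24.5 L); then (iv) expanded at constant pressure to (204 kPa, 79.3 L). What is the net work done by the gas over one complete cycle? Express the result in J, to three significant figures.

W_net ≈ -21700 J

Constant-volume legs do no work.
W(ii) = (600)(24.5 − 79.3) = -32880 J; W(iv) = (204)(79.3 − 24.5) = 11179 J.
W_net = -32880 + 11179 = -21701 J (the counter-clockwise enclosed area).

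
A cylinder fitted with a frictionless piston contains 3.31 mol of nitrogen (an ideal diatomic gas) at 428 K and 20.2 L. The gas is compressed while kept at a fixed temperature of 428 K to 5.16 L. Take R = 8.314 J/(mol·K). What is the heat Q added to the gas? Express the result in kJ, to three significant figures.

Q ≈ -16.1 kJ

Isothermal ⇒ ΔU = 0, so Q = W = nRT ln(V₂/V₁).
Q = (3.31)(8.314)(428) ln(5.16/20.2) = 11778 × -1.365 = -16074 J.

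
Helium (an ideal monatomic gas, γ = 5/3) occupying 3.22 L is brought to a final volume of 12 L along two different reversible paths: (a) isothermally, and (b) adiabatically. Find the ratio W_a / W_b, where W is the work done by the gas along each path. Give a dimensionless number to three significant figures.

W_a / W_b ≈ 1.50

Path (a) isothermal: W = P₁V₁ ln(V₂/V₁) → W_a/(P₁V₁) = 1.316.
Path (b) adiabatic: W = P₁V₁(1 − (V₁/V₂)^(γ−1))/(γ−1) → W_b/(P₁V₁) = 0.876.
W_a / W_b = 1.316 / 0.876 = 1.502.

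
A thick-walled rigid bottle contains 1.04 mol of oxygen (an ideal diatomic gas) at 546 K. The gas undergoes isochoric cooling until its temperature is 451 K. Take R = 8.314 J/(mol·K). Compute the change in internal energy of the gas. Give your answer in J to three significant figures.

Constant volume ⇒ W = 0, so Q = ΔU = nCᵥΔT with Cᵥ = 5R/2 = 20.79 J/(mol·K).
ΔU = (1.04)(20.79)(451 − 546) = -2054 J.

ΔU ≈ -2050 J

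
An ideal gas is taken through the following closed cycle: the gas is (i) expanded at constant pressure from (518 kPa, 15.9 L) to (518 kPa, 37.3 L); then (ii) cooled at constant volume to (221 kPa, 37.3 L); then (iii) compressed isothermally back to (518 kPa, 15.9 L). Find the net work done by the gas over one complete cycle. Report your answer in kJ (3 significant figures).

Leg (i): W = PΔV = (518)(37.3 − 15.9) = 11085 J.
Leg (ii): W = 0.
Leg (iii): W = PᵢVᵢ ln(V_f/Vᵢ) = (8243) ln(15.9/37.3) = -7029 J.
W_net = 11085 − 7029 = 4056 J.

W_net ≈ 4.06 kJ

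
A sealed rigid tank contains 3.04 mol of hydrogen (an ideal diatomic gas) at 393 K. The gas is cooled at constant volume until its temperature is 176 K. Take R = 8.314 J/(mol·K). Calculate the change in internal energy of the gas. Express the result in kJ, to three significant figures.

ΔU ≈ -13.7 kJ

Constant volume ⇒ W = 0, so Q = ΔU = nCᵥΔT with Cᵥ = 5R/2 = 20.79 J/(mol·K).
ΔU = (3.04)(20.79)(176 − 393) = -13711 J.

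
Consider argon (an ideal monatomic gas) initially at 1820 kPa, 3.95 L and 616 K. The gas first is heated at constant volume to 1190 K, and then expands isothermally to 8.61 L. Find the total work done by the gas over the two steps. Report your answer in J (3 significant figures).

Step 1 (isochoric): W = 0 (constant volume).
After step 1: P = 3516 kPa (V unchanged).
Step 2 (isothermal): W = P₁V₁ ln(V₂/V₁) = (13888) ln(8.61/3.95) = 10822 J.
W_total = 0 + 10822 = 10822 J.

W_total ≈ 10800 J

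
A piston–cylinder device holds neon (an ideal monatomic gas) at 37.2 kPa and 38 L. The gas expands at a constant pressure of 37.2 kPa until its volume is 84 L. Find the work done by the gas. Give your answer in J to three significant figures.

W ≈ 1710 J

Isobaric: W = P ΔV.
W = (37.2 kPa)(84 − 38 L) = (37.2)(46) = 1711 J.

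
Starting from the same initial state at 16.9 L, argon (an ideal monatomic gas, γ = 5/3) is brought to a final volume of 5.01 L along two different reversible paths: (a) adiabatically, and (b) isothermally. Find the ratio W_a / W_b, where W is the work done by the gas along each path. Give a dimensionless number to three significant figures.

W_a / W_b ≈ 1.54

Path (a) adiabatic: W = P₁V₁(1 − (V₁/V₂)^(γ−1))/(γ−1) → W_a/(P₁V₁) = -1.874.
Path (b) isothermal: W = P₁V₁ ln(V₂/V₁) → W_b/(P₁V₁) = -1.216.
W_a / W_b = -1.874 / -1.216 = 1.541.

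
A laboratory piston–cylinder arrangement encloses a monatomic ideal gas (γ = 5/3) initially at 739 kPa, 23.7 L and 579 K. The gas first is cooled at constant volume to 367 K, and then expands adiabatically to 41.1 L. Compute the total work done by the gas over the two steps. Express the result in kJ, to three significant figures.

Step 1 (isochoric): W = 0 (constant volume).
After step 1: P = 468.4 kPa (V unchanged).
Step 2 (adiabatic): W = (P₁V₁ − P₂V₂)/(γ−1) = (11101 − 7691)/0.667 = 5116 J.
W_total = 0 + 5116 = 5116 J.

W_total ≈ 5.12 kJ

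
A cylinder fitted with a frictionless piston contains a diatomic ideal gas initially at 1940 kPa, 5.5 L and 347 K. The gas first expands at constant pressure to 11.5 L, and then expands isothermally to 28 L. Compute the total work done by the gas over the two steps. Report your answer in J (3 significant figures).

Step 1 (isobaric): W = PΔV = (1940 kPa)(11.5 − 5.5 L) = 11640 J.
After step 1: P = 1940 kPa, V = 11.5 L, T = 725.5 K.
Step 2 (isothermal): W = P₁V₁ ln(V₂/V₁) = (22310) ln(28/11.5) = 19853 J.
W_total = 11640 + 19853 = 31493 J.

W_total ≈ 31500 J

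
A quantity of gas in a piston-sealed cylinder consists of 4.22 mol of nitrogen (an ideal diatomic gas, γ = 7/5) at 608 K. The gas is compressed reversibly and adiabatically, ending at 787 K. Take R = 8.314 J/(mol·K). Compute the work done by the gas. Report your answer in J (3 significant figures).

W ≈ -15700 J

Adiabatic ⇒ Q = 0, so W_by = −ΔU = nCᵥ(T₁ − T₂).
Cᵥ = 5R/2 = 20.79 J/(mol·K).
W = (4.22)(20.79)(608 − 787) = -15701 J.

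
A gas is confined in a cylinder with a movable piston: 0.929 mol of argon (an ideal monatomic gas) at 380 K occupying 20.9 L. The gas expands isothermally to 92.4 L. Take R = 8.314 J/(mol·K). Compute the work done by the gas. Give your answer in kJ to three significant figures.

Isothermal: W = nRT ln(V₂/V₁).
W = (0.929)(8.314)(380) × ln(92.4/20.9)
  = 2935 × 1.486
W_by_gas = 4363 J.

W ≈ 4.36 kJ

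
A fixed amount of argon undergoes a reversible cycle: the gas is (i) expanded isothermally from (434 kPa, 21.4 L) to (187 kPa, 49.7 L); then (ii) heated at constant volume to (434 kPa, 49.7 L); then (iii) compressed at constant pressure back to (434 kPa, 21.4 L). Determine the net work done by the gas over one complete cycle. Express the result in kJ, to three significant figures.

Leg (i): W = PᵢVᵢ ln(V_f/Vᵢ) = (9288) ln(49.7/21.4) = 7826 J.
Leg (ii): W = 0.
Leg (iii): W = PΔV = (434)(21.4 − 49.7) = -12282 J.
W_net = 7826 − 12282 = -4456 J.

W_net ≈ -4.46 kJ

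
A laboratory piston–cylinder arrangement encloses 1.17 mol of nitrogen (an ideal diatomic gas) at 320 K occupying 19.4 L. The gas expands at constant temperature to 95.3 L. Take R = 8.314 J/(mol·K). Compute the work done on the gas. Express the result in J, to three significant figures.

W ≈ -4950 J

Isothermal: W = nRT ln(V₂/V₁).
W = (1.17)(8.314)(320) × ln(95.3/19.4)
  = 3113 × 1.592
W_by_gas = 4955 J; work on gas = −W_by = -4955 J.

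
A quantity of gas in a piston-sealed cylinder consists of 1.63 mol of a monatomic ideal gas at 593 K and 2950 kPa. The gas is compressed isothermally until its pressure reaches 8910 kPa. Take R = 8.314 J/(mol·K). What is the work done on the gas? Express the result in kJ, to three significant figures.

Isothermal process: W = nRT ln(V₂/V₁) = nRT ln(P₁/P₂).
W = (1.63)(8.314)(593) × ln(2950/8910)
  = 8036 × ln(0.3311) = 8036 × -1.105
W_by_gas = -8883 J; work on gas = −W_by = 8883 J.

W ≈ 8.88 kJ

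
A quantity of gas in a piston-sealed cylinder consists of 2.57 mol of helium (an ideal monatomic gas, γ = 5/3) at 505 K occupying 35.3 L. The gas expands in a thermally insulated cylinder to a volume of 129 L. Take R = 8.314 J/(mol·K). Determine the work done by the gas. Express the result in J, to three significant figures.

Adiabatic: TV^(γ−1) = const with γ = 5/3.
T₂ = T₁ (V₁/V₂)^(γ−1) = 505 × (35.3/129)^0.667 = 505 × 0.4215 = 212.9 K.
W_by = nCᵥ(T₁ − T₂) = (2.57)(12.47)(505 − 212.9) = 9363 J.

W ≈ 9360 J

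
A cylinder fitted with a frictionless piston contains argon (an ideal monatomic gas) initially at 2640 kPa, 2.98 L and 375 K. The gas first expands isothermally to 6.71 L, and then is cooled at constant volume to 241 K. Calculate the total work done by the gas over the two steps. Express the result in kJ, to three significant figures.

Step 1 (isothermal): W = P₁V₁ ln(V₂/V₁) = (7867) ln(6.71/2.98) = 6386 J.
Step 2 (isochoric): W = 0 (constant volume).
W_total = 6386 + 0 = 6386 J.

W_total ≈ 6.39 kJ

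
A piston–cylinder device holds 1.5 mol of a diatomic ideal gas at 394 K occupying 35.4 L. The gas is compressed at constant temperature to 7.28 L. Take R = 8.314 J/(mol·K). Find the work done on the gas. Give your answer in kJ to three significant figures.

Isothermal: W = nRT ln(V₂/V₁).
W = (1.5)(8.314)(394) × ln(7.28/35.4)
  = 4914 × -1.582
W_by_gas = -7771 J; work on gas = −W_by = 7771 J.

W ≈ 7.77 kJ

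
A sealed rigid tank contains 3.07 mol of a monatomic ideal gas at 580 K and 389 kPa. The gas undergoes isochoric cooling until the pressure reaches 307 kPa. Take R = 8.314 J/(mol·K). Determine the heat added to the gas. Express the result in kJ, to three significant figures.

Constant volume ⇒ W = 0, so Q = ΔU = nCᵥΔT with Cᵥ = 3R/2 = 12.47 J/(mol·K).
At constant V, T₂/T₁ = P₂/P₁ ⇒ ΔT = T₁(P₂/P₁ − 1) = 580·(307/389 − 1) = -122.3 K.
ΔU = (3.07)(12.47)(-122.3) = -4681 J.

Q ≈ -4.68 kJ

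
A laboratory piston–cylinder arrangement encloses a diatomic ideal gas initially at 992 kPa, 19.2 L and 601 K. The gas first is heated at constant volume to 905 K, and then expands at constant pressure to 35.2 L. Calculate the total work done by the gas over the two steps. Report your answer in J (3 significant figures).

Step 1 (isochoric): W = 0 (constant volume).
After step 1: P = 1494 kPa (V unchanged).
Step 2 (isobaric): W = PΔV = (1494 kPa)(35.2 − 19.2 L) = 23900 J.
W_total = 0 + 23900 = 23900 J.

W_total ≈ 23900 J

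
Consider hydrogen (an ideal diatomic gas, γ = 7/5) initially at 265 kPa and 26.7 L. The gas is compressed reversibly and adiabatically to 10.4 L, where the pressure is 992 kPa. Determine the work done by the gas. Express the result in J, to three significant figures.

Adiabatic: W = (P₁V₁ − P₂V₂)/(γ − 1) with γ = 7/5.
P₁V₁ = 7076 J, P₂V₂ = 10317 J.
W = (7076 − 10317) / 0.4 = -8103 J.

W ≈ -8100 J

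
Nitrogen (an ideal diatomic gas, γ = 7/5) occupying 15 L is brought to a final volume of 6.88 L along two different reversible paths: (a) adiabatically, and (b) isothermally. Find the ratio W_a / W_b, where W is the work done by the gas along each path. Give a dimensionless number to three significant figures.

W_a / W_b ≈ 1.17

Path (a) adiabatic: W = P₁V₁(1 − (V₁/V₂)^(γ−1))/(γ−1) → W_a/(P₁V₁) = -0.9146.
Path (b) isothermal: W = P₁V₁ ln(V₂/V₁) → W_b/(P₁V₁) = -0.7794.
W_a / W_b = -0.9146 / -0.7794 = 1.173.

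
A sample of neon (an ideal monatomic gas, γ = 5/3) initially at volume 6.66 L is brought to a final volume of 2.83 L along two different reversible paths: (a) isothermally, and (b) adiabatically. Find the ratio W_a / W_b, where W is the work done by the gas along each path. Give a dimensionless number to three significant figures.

Path (a) isothermal: W = P₁V₁ ln(V₂/V₁) → W_a/(P₁V₁) = -0.8558.
Path (b) adiabatic: W = P₁V₁(1 − (V₁/V₂)^(γ−1))/(γ−1) → W_b/(P₁V₁) = -1.154.
W_a / W_b = -0.8558 / -1.154 = 0.7417.

W_a / W_b ≈ 0.742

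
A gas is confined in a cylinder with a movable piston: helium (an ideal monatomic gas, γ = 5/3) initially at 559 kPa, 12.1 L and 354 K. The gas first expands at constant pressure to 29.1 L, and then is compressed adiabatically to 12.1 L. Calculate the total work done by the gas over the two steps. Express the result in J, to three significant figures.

Step 1 (isobaric): W = PΔV = (559 kPa)(29.1 − 12.1 L) = 9503 J.
After step 1: P = 559 kPa, V = 29.1 L, T = 851.4 K.
Step 2 (adiabatic): W = (P₁V₁ − P₂V₂)/(γ−1) = (16267 − 29200)/0.667 = -19399 J.
W_total = 9503 − 19399 = -9896 J.

W_total ≈ -9900 J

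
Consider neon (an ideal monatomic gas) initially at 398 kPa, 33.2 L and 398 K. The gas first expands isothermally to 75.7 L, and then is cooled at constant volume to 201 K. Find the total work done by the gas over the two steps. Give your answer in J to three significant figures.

Step 1 (isothermal): W = P₁V₁ ln(V₂/V₁) = (13214) ln(75.7/33.2) = 10891 J.
Step 2 (isochoric): W = 0 (constant volume).
W_total = 10891 + 0 = 10891 J.

W_total ≈ 10900 J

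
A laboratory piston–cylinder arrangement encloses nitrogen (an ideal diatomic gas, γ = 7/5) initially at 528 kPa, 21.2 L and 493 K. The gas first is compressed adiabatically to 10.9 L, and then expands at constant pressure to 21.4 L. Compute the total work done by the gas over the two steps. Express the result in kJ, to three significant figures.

W_total ≈ 5.54 kJ

Step 1 (adiabatic): W = (P₁V₁ − P₂V₂)/(γ−1) = (11194 − 14606)/0.4 = -8531 J.
After step 1: P = 1340 kPa, V = 10.9 L, T = 643.3 K.
Step 2 (isobaric): W = PΔV = (1340 kPa)(21.4 − 10.9 L) = 14070 J.
W_total = -8531 + 14070 = 5539 J.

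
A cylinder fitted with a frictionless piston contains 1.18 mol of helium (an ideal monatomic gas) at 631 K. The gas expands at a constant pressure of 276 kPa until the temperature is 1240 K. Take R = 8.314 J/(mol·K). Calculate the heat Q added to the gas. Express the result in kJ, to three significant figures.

Isobaric: W = nRΔT = (1.18)(8.314)(609) = 5975 J.
ΔU = nCᵥΔT with Cᵥ = 3R/2: ΔU = (1.18)(12.47)(609) = 8962 J.
Q = ΔU + W = 8962 + 5975 = 14937 J.

Q ≈ 14.9 kJ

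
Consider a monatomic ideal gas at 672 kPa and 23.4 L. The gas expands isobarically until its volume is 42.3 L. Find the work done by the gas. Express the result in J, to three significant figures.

Isobaric: W = P ΔV.
W = (672 kPa)(42.3 − 23.4 L) = (672)(18.9) = 12701 J.

W ≈ 12700 J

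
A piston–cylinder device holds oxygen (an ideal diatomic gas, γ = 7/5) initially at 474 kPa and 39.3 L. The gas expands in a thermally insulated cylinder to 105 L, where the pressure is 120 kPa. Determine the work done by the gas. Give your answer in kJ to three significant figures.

Adiabatic: W = (P₁V₁ − P₂V₂)/(γ − 1) with γ = 7/5.
P₁V₁ = 18628 J, P₂V₂ = 12600 J.
W = (18628 − 12600) / 0.4 = 15070 J.

W ≈ 15.1 kJ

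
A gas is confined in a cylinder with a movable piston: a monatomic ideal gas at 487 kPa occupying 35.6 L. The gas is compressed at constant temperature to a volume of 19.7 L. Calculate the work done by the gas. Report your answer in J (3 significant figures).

W ≈ -10300 J

Isothermal: W = nRT ln(V₂/V₁) = P₁V₁ ln(V₂/V₁).
P₁V₁ = (487 kPa)(35.6 L) = 17337 J.
W = 17337 × ln(19.7/35.6) = 17337 × -0.5917
W_by_gas = -10259 J.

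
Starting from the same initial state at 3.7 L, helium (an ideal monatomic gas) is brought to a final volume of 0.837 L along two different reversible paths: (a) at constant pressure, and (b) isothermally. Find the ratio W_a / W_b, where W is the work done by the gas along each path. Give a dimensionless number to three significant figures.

W_a / W_b ≈ 0.521

Path (a) isobaric: W = P₁(V₂ − V₁) → W_a/(P₁V₁) = -0.7738.
Path (b) isothermal: W = P₁V₁ ln(V₂/V₁) → W_b/(P₁V₁) = -1.486.
W_a / W_b = -0.7738 / -1.486 = 0.5206.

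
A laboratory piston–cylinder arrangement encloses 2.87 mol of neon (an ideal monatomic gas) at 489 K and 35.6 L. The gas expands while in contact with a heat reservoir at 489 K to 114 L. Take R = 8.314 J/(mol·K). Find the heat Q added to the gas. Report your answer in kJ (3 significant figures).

Q ≈ 13.6 kJ

Isothermal ⇒ ΔU = 0, so Q = W = nRT ln(V₂/V₁).
Q = (2.87)(8.314)(489) ln(114/35.6) = 11668 × 1.164 = 13580 J.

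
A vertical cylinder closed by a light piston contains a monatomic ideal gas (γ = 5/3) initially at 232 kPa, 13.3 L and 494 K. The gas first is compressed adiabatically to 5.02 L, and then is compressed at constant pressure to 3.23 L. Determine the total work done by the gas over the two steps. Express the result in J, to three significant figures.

Step 1 (adiabatic): W = (P₁V₁ − P₂V₂)/(γ−1) = (3086 − 5908)/0.667 = -4234 J.
After step 1: P = 1177 kPa, V = 5.02 L, T = 945.9 K.
Step 2 (isobaric): W = PΔV = (1177 kPa)(3.23 − 5.02 L) = -2107 J.
W_total = -4234 − 2107 = -6340 J.

W_total ≈ -6340 J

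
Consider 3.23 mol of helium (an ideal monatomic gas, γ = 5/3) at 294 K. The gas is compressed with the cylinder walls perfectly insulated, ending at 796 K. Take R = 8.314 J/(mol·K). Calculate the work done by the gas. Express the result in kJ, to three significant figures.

W ≈ -20.2 kJ

Adiabatic ⇒ Q = 0, so W_by = −ΔU = nCᵥ(T₁ − T₂).
Cᵥ = 3R/2 = 12.47 J/(mol·K).
W = (3.23)(12.47)(294 − 796) = -20221 J.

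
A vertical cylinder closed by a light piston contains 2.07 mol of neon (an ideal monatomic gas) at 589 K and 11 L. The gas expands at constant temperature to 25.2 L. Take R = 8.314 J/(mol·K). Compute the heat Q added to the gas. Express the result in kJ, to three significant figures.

Isothermal ⇒ ΔU = 0, so Q = W = nRT ln(V₂/V₁).
Q = (2.07)(8.314)(589) ln(25.2/11) = 10137 × 0.8289 = 8403 J.

Q ≈ 8.40 kJ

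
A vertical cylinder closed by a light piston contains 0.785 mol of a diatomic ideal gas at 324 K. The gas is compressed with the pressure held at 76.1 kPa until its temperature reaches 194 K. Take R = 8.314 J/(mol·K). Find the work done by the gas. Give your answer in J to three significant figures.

W ≈ -848 J

Isobaric: W = P ΔV = nR ΔT.
W = (0.785)(8.314)(194 − 324) = -848.4 J.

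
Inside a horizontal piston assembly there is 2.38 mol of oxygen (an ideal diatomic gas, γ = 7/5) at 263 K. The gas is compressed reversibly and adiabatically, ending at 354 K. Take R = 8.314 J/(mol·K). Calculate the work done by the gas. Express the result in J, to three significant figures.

Adiabatic ⇒ Q = 0, so W_by = −ΔU = nCᵥ(T₁ − T₂).
Cᵥ = 5R/2 = 20.79 J/(mol·K).
W = (2.38)(20.79)(263 − 354) = -4502 J.

W ≈ -4500 J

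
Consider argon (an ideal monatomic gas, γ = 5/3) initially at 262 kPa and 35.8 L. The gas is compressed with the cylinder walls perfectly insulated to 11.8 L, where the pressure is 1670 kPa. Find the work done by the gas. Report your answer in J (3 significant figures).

Adiabatic: W = (P₁V₁ − P₂V₂)/(γ − 1) with γ = 5/3.
P₁V₁ = 9380 J, P₂V₂ = 19706 J.
W = (9380 − 19706) / 0.6667 = -15490 J.

W ≈ -15500 J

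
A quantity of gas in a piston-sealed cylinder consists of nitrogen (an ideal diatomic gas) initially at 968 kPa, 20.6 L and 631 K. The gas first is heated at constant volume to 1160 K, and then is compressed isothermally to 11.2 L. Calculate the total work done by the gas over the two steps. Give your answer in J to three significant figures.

W_total ≈ -22300 J

Step 1 (isochoric): W = 0 (constant volume).
After step 1: P = 1780 kPa (V unchanged).
Step 2 (isothermal): W = P₁V₁ ln(V₂/V₁) = (36658) ln(11.2/20.6) = -22339 J.
W_total = 0 − 22339 = -22339 J.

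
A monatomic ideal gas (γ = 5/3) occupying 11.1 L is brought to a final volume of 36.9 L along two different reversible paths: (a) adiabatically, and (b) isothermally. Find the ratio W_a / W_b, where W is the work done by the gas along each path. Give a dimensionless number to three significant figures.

W_a / W_b ≈ 0.688

Path (a) adiabatic: W = P₁V₁(1 − (V₁/V₂)^(γ−1))/(γ−1) → W_a/(P₁V₁) = 0.8266.
Path (b) isothermal: W = P₁V₁ ln(V₂/V₁) → W_b/(P₁V₁) = 1.201.
W_a / W_b = 0.8266 / 1.201 = 0.6881.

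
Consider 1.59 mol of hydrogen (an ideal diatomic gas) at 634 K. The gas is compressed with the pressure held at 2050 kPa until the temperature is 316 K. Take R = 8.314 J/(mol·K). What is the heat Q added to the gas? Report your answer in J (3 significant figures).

Q ≈ -14700 J

Isobaric: W = nRΔT = (1.59)(8.314)(-318) = -4204 J.
ΔU = nCᵥΔT with Cᵥ = 5R/2: ΔU = (1.59)(20.79)(-318) = -10509 J.
Q = ΔU + W = -10509 − 4204 = -14713 J.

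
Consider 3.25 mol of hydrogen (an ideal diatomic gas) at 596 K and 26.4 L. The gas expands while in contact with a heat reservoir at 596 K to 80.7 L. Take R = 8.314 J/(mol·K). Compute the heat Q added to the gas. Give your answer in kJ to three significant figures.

Q ≈ 18.0 kJ

Isothermal ⇒ ΔU = 0, so Q = W = nRT ln(V₂/V₁).
Q = (3.25)(8.314)(596) ln(80.7/26.4) = 16104 × 1.117 = 17994 J.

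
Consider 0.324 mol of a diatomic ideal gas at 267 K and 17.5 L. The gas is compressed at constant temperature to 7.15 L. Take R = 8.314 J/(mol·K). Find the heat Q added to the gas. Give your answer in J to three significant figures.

Q ≈ -644 J

Isothermal ⇒ ΔU = 0, so Q = W = nRT ln(V₂/V₁).
Q = (0.324)(8.314)(267) ln(7.15/17.5) = 719.2 × -0.8951 = -643.8 J.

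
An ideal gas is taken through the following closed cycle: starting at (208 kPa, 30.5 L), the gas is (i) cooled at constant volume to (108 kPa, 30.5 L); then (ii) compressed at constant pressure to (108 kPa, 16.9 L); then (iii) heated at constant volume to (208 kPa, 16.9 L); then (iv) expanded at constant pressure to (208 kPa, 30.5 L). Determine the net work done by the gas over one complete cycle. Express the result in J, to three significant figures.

W_net ≈ 1360 J

Constant-volume legs do no work.
W(ii) = (108)(16.9 − 30.5) = -1469 J; W(iv) = (208)(30.5 − 16.9) = 2829 J.
W_net = -1469 + 2829 = 1360 J (the clockwise enclosed area).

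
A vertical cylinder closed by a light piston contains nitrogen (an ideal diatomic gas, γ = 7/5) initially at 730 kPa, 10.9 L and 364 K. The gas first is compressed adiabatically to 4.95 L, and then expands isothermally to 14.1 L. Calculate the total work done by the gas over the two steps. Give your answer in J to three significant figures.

W_total ≈ 4040 J

Step 1 (adiabatic): W = (P₁V₁ − P₂V₂)/(γ−1) = (7957 − 10911)/0.4 = -7386 J.
After step 1: P = 2204 kPa, V = 4.95 L, T = 499.1 K.
Step 2 (isothermal): W = P₁V₁ ln(V₂/V₁) = (10911) ln(14.1/4.95) = 11422 J.
W_total = -7386 + 11422 = 4036 J.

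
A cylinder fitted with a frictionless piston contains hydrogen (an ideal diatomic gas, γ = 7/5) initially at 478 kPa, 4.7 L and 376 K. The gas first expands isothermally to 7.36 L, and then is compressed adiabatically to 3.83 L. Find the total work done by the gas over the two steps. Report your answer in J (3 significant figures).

W_total ≈ -669 J

Step 1 (isothermal): W = P₁V₁ ln(V₂/V₁) = (2247) ln(7.36/4.7) = 1008 J.
After step 1: P = 305.2 kPa, V = 7.36 L, T = 376 K.
Step 2 (adiabatic): W = (P₁V₁ − P₂V₂)/(γ−1) = (2247 − 2917)/0.4 = -1677 J.
W_total = 1008 − 1677 = -669.4 J.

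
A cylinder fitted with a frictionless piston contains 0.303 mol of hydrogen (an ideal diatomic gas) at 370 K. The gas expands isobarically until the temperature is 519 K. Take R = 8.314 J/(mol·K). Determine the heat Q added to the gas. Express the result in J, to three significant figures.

Q ≈ 1310 J

Isobaric: W = nRΔT = (0.303)(8.314)(149) = 375.4 J.
ΔU = nCᵥΔT with Cᵥ = 5R/2: ΔU = (0.303)(20.79)(149) = 938.4 J.
Q = ΔU + W = 938.4 + 375.4 = 1314 J.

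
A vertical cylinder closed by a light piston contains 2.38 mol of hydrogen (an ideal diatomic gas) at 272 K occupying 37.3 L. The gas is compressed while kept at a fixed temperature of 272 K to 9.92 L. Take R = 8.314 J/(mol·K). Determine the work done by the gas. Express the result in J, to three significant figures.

Isothermal: W = nRT ln(V₂/V₁).
W = (2.38)(8.314)(272) × ln(9.92/37.3)
  = 5382 × -1.324
W_by_gas = -7128 J.

W ≈ -7130 J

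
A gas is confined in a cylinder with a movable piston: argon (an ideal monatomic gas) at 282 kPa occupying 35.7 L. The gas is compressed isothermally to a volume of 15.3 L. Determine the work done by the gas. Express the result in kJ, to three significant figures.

Isothermal: W = nRT ln(V₂/V₁) = P₁V₁ ln(V₂/V₁).
P₁V₁ = (282 kPa)(35.7 L) = 10067 J.
W = 10067 × ln(15.3/35.7) = 10067 × -0.8473
W_by_gas = -8530 J.

W ≈ -8.53 kJ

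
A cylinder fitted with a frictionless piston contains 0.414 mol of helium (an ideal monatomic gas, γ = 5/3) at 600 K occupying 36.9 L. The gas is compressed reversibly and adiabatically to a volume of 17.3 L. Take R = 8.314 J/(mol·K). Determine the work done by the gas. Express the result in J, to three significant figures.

W ≈ -2040 J

Adiabatic: TV^(γ−1) = const with γ = 5/3.
T₂ = T₁ (V₁/V₂)^(γ−1) = 600 × (36.9/17.3)^0.667 = 600 × 1.657 = 994.2 K.
W_by = nCᵥ(T₁ − T₂) = (0.414)(12.47)(600 − 994.2) = -2035 J.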